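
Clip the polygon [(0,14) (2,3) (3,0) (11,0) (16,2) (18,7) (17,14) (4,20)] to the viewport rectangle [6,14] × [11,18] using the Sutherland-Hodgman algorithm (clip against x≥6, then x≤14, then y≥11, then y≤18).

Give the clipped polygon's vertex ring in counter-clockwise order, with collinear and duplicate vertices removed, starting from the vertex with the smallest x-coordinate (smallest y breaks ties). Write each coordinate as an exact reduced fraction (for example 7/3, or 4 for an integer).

Clipped polygon: [(6,11) (14,11) (14,200/13) (25/3,18) (6,18)]

1. After x ≥ 6: [(6,0) (11,0) (16,2) (18,7) (17,14) (6,248/13)]
2. After x ≤ 14: [(6,0) (11,0) (14,6/5) (14,200/13) (6,248/13)]
3. After y ≥ 11: [(6,11) (14,11) (14,200/13) (6,248/13)]
4. After y ≤ 18: [(6,18) (6,11) (14,11) (14,200/13) (25/3,18)]
5. Canonical ring: [(6,11) (14,11) (14,200/13) (25/3,18) (6,18)]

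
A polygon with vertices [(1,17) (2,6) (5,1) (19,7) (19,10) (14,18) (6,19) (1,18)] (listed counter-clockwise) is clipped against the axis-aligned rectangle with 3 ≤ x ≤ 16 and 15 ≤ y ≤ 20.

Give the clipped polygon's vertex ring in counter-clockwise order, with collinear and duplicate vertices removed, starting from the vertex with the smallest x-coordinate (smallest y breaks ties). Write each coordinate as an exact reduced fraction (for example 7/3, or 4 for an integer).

Clipped polygon: [(3,15) (127/8,15) (14,18) (6,19) (3,92/5)]

1. After x ≥ 3: [(3,13/3) (5,1) (19,7) (19,10) (14,18) (6,19) (3,92/5)]
2. After x ≤ 16: [(3,13/3) (5,1) (16,40/7) (16,74/5) (14,18) (6,19) (3,92/5)]
3. After y ≥ 15: [(3,15) (127/8,15) (14,18) (6,19) (3,92/5)]
4. After y ≤ 20: [(3,15) (127/8,15) (14,18) (6,19) (3,92/5)]
5. Canonical ring: [(3,15) (127/8,15) (14,18) (6,19) (3,92/5)]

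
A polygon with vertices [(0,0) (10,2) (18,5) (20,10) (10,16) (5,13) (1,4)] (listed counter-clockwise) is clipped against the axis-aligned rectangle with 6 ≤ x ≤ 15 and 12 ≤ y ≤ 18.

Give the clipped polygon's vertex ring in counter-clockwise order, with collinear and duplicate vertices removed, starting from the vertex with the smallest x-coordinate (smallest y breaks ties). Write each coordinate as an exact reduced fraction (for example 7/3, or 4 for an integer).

Clipped polygon: [(6,12) (15,12) (15,13) (10,16) (6,68/5)]

1. After x ≥ 6: [(6,6/5) (10,2) (18,5) (20,10) (10,16) (6,68/5)]
2. After x ≤ 15: [(6,6/5) (10,2) (15,31/8) (15,13) (10,16) (6,68/5)]
3. After y ≥ 12: [(6,12) (15,12) (15,13) (10,16) (6,68/5)]
4. After y ≤ 18: [(6,12) (15,12) (15,13) (10,16) (6,68/5)]
5. Canonical ring: [(6,12) (15,12) (15,13) (10,16) (6,68/5)]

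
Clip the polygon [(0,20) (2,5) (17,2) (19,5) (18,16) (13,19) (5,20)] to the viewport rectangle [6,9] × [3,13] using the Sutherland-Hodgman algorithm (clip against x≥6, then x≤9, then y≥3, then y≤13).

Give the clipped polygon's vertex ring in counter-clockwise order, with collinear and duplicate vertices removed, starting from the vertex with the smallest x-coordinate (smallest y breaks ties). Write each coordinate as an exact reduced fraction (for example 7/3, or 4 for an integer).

Clipped polygon: [(6,21/5) (9,18/5) (9,13) (6,13)]

1. After x ≥ 6: [(6,21/5) (17,2) (19,5) (18,16) (13,19) (6,159/8)]
2. After x ≤ 9: [(6,21/5) (9,18/5) (9,39/2) (6,159/8)]
3. After y ≥ 3: [(6,21/5) (9,18/5) (9,39/2) (6,159/8)]
4. After y ≤ 13: [(6,13) (6,21/5) (9,18/5) (9,13)]
5. Canonical ring: [(6,21/5) (9,18/5) (9,13) (6,13)]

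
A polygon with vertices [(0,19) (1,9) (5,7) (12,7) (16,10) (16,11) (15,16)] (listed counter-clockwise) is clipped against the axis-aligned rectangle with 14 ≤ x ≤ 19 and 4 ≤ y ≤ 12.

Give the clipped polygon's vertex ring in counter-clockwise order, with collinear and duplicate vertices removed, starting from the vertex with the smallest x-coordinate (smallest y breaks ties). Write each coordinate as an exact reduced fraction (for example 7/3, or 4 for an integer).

Clipped polygon: [(14,17/2) (16,10) (16,11) (79/5,12) (14,12)]

1. After x ≥ 14: [(14,81/5) (14,17/2) (16,10) (16,11) (15,16)]
2. After x ≤ 19: [(14,81/5) (14,17/2) (16,10) (16,11) (15,16)]
3. After y ≥ 4: [(14,81/5) (14,17/2) (16,10) (16,11) (15,16)]
4. After y ≤ 12: [(14,12) (14,17/2) (16,10) (16,11) (79/5,12)]
5. Canonical ring: [(14,17/2) (16,10) (16,11) (79/5,12) (14,12)]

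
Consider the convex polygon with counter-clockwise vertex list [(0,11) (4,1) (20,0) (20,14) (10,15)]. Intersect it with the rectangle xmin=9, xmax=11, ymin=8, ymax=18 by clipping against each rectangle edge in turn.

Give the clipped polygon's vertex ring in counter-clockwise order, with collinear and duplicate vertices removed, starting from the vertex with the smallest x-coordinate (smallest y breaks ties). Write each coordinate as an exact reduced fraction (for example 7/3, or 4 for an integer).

1. After x ≥ 9: [(9,73/5) (9,11/16) (20,0) (20,14) (10,15)]
2. After x ≤ 11: [(9,73/5) (9,11/16) (11,9/16) (11,149/10) (10,15)]
3. After y ≥ 8: [(9,73/5) (9,8) (11,8) (11,149/10) (10,15)]
4. After y ≤ 18: [(9,73/5) (9,8) (11,8) (11,149/10) (10,15)]
5. Canonical ring: [(9,8) (11,8) (11,149/10) (10,15) (9,73/5)]

Clipped polygon: [(9,8) (11,8) (11,149/10) (10,15) (9,73/5)]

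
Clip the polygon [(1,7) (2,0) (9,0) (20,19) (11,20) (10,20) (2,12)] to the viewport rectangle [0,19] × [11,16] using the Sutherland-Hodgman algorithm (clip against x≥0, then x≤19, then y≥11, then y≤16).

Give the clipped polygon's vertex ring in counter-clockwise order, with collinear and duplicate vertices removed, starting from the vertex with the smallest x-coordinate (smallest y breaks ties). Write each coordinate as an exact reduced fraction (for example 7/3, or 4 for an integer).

1. After x ≥ 0: [(1,7) (2,0) (9,0) (20,19) (11,20) (10,20) (2,12)]
2. After x ≤ 19: [(1,7) (2,0) (9,0) (19,190/11) (19,172/9) (11,20) (10,20) (2,12)]
3. After y ≥ 11: [(9/5,11) (292/19,11) (19,190/11) (19,172/9) (11,20) (10,20) (2,12)]
4. After y ≤ 16: [(9/5,11) (292/19,11) (347/19,16) (6,16) (2,12)]
5. Canonical ring: [(9/5,11) (292/19,11) (347/19,16) (6,16) (2,12)]

Clipped polygon: [(9/5,11) (292/19,11) (347/19,16) (6,16) (2,12)]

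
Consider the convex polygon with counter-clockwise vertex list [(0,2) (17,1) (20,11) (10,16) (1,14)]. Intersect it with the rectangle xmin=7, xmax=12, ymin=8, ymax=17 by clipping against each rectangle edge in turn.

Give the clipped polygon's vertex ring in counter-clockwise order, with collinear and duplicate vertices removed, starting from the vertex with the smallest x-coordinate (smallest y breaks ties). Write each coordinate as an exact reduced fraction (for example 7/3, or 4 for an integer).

1. After x ≥ 7: [(7,27/17) (17,1) (20,11) (10,16) (7,46/3)]
2. After x ≤ 12: [(7,27/17) (12,22/17) (12,15) (10,16) (7,46/3)]
3. After y ≥ 8: [(7,8) (12,8) (12,15) (10,16) (7,46/3)]
4. After y ≤ 17: [(7,8) (12,8) (12,15) (10,16) (7,46/3)]
5. Canonical ring: [(7,8) (12,8) (12,15) (10,16) (7,46/3)]

Clipped polygon: [(7,8) (12,8) (12,15) (10,16) (7,46/3)]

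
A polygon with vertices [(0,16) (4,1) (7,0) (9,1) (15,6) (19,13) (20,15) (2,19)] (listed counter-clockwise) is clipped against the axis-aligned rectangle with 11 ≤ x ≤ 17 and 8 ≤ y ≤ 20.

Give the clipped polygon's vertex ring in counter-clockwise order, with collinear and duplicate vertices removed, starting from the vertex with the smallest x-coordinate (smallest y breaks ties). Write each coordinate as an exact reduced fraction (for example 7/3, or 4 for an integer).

1. After x ≥ 11: [(11,8/3) (15,6) (19,13) (20,15) (11,17)]
2. After x ≤ 17: [(11,8/3) (15,6) (17,19/2) (17,47/3) (11,17)]
3. After y ≥ 8: [(11,8) (113/7,8) (17,19/2) (17,47/3) (11,17)]
4. After y ≤ 20: [(11,8) (113/7,8) (17,19/2) (17,47/3) (11,17)]
5. Canonical ring: [(11,8) (113/7,8) (17,19/2) (17,47/3) (11,17)]

Clipped polygon: [(11,8) (113/7,8) (17,19/2) (17,47/3) (11,17)]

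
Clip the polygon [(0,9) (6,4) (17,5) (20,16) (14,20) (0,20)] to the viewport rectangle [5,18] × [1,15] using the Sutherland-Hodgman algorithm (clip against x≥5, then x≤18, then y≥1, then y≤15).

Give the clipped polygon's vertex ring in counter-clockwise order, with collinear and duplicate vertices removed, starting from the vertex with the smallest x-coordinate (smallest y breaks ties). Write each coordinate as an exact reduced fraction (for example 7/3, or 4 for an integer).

Clipped polygon: [(5,29/6) (6,4) (17,5) (18,26/3) (18,15) (5,15)]

1. After x ≥ 5: [(5,29/6) (6,4) (17,5) (20,16) (14,20) (5,20)]
2. After x ≤ 18: [(5,29/6) (6,4) (17,5) (18,26/3) (18,52/3) (14,20) (5,20)]
3. After y ≥ 1: [(5,29/6) (6,4) (17,5) (18,26/3) (18,52/3) (14,20) (5,20)]
4. After y ≤ 15: [(5,15) (5,29/6) (6,4) (17,5) (18,26/3) (18,15)]
5. Canonical ring: [(5,29/6) (6,4) (17,5) (18,26/3) (18,15) (5,15)]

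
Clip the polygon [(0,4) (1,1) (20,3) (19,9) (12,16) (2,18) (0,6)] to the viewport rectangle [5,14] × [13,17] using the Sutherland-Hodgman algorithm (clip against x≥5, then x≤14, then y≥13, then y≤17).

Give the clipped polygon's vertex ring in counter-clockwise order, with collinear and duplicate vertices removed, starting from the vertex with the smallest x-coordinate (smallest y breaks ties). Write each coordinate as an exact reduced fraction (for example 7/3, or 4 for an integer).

1. After x ≥ 5: [(5,27/19) (20,3) (19,9) (12,16) (5,87/5)]
2. After x ≤ 14: [(5,27/19) (14,45/19) (14,14) (12,16) (5,87/5)]
3. After y ≥ 13: [(5,13) (14,13) (14,14) (12,16) (5,87/5)]
4. After y ≤ 17: [(5,17) (5,13) (14,13) (14,14) (12,16) (7,17)]
5. Canonical ring: [(5,13) (14,13) (14,14) (12,16) (7,17) (5,17)]

Clipped polygon: [(5,13) (14,13) (14,14) (12,16) (7,17) (5,17)]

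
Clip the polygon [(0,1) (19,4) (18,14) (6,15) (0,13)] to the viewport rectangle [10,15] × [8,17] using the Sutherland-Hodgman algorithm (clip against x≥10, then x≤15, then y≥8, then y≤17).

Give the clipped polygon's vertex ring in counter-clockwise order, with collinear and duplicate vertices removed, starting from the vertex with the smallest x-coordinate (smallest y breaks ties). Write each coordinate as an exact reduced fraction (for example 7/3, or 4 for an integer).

Clipped polygon: [(10,8) (15,8) (15,57/4) (10,44/3)]

1. After x ≥ 10: [(10,49/19) (19,4) (18,14) (10,44/3)]
2. After x ≤ 15: [(10,49/19) (15,64/19) (15,57/4) (10,44/3)]
3. After y ≥ 8: [(10,8) (15,8) (15,57/4) (10,44/3)]
4. After y ≤ 17: [(10,8) (15,8) (15,57/4) (10,44/3)]
5. Canonical ring: [(10,8) (15,8) (15,57/4) (10,44/3)]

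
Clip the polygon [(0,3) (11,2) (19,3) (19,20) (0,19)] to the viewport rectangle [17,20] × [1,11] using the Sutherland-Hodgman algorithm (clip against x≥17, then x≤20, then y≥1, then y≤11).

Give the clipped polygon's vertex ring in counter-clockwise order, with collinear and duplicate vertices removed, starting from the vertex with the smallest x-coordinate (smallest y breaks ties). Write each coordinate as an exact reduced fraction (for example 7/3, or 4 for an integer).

Clipped polygon: [(17,11/4) (19,3) (19,11) (17,11)]

1. After x ≥ 17: [(17,11/4) (19,3) (19,20) (17,378/19)]
2. After x ≤ 20: [(17,11/4) (19,3) (19,20) (17,378/19)]
3. After y ≥ 1: [(17,11/4) (19,3) (19,20) (17,378/19)]
4. After y ≤ 11: [(17,11) (17,11/4) (19,3) (19,11)]
5. Canonical ring: [(17,11/4) (19,3) (19,11) (17,11)]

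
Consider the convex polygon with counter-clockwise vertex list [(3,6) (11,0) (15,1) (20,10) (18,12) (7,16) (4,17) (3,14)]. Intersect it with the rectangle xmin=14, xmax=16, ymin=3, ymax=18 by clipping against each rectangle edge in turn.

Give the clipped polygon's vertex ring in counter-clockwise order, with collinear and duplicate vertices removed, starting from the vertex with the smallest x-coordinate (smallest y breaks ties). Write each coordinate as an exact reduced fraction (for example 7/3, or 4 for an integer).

1. After x ≥ 14: [(14,3/4) (15,1) (20,10) (18,12) (14,148/11)]
2. After x ≤ 16: [(14,3/4) (15,1) (16,14/5) (16,140/11) (14,148/11)]
3. After y ≥ 3: [(14,3) (16,3) (16,140/11) (14,148/11)]
4. After y ≤ 18: [(14,3) (16,3) (16,140/11) (14,148/11)]
5. Canonical ring: [(14,3) (16,3) (16,140/11) (14,148/11)]

Clipped polygon: [(14,3) (16,3) (16,140/11) (14,148/11)]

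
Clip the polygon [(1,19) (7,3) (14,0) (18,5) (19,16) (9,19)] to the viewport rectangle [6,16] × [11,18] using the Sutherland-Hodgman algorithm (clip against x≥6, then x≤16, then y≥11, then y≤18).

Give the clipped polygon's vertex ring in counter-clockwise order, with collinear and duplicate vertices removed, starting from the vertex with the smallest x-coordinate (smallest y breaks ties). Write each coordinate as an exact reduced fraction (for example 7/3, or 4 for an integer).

1. After x ≥ 6: [(6,19) (6,17/3) (7,3) (14,0) (18,5) (19,16) (9,19)]
2. After x ≤ 16: [(6,19) (6,17/3) (7,3) (14,0) (16,5/2) (16,169/10) (9,19)]
3. After y ≥ 11: [(6,19) (6,11) (16,11) (16,169/10) (9,19)]
4. After y ≤ 18: [(6,18) (6,11) (16,11) (16,169/10) (37/3,18)]
5. Canonical ring: [(6,11) (16,11) (16,169/10) (37/3,18) (6,18)]

Clipped polygon: [(6,11) (16,11) (16,169/10) (37/3,18) (6,18)]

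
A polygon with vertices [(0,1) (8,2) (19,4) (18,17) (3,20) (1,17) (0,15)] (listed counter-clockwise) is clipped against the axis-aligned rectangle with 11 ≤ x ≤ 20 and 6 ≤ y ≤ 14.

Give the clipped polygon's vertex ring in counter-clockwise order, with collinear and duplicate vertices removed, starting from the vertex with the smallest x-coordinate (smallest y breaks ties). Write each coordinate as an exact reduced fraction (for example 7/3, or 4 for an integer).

Clipped polygon: [(11,6) (245/13,6) (237/13,14) (11,14)]

1. After x ≥ 11: [(11,28/11) (19,4) (18,17) (11,92/5)]
2. After x ≤ 20: [(11,28/11) (19,4) (18,17) (11,92/5)]
3. After y ≥ 6: [(11,6) (245/13,6) (18,17) (11,92/5)]
4. After y ≤ 14: [(11,14) (11,6) (245/13,6) (237/13,14)]
5. Canonical ring: [(11,6) (245/13,6) (237/13,14) (11,14)]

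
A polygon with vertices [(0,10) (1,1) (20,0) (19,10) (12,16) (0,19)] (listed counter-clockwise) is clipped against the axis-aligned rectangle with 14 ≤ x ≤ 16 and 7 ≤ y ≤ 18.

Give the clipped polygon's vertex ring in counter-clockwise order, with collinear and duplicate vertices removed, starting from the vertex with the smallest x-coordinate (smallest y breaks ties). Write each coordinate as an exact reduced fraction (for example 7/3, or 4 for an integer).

Clipped polygon: [(14,7) (16,7) (16,88/7) (14,100/7)]

1. After x ≥ 14: [(14,6/19) (20,0) (19,10) (14,100/7)]
2. After x ≤ 16: [(14,6/19) (16,4/19) (16,88/7) (14,100/7)]
3. After y ≥ 7: [(14,7) (16,7) (16,88/7) (14,100/7)]
4. After y ≤ 18: [(14,7) (16,7) (16,88/7) (14,100/7)]
5. Canonical ring: [(14,7) (16,7) (16,88/7) (14,100/7)]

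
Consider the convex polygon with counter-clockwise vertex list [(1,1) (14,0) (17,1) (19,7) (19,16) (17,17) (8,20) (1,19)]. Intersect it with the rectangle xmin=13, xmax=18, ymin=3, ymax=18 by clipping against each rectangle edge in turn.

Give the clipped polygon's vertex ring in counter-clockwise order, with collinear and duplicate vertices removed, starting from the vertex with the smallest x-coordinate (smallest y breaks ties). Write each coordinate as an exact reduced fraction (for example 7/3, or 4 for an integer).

1. After x ≥ 13: [(13,1/13) (14,0) (17,1) (19,7) (19,16) (17,17) (13,55/3)]
2. After x ≤ 18: [(13,1/13) (14,0) (17,1) (18,4) (18,33/2) (17,17) (13,55/3)]
3. After y ≥ 3: [(13,3) (53/3,3) (18,4) (18,33/2) (17,17) (13,55/3)]
4. After y ≤ 18: [(13,18) (13,3) (53/3,3) (18,4) (18,33/2) (17,17) (14,18)]
5. Canonical ring: [(13,3) (53/3,3) (18,4) (18,33/2) (17,17) (14,18) (13,18)]

Clipped polygon: [(13,3) (53/3,3) (18,4) (18,33/2) (17,17) (14,18) (13,18)]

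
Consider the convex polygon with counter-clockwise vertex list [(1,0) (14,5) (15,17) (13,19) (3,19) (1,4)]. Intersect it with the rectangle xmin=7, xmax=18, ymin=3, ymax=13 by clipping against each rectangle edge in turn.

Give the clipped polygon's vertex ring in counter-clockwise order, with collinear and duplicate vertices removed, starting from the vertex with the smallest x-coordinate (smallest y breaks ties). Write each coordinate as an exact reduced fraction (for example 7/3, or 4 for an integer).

Clipped polygon: [(7,3) (44/5,3) (14,5) (44/3,13) (7,13)]

1. After x ≥ 7: [(7,30/13) (14,5) (15,17) (13,19) (7,19)]
2. After x ≤ 18: [(7,30/13) (14,5) (15,17) (13,19) (7,19)]
3. After y ≥ 3: [(7,3) (44/5,3) (14,5) (15,17) (13,19) (7,19)]
4. After y ≤ 13: [(7,13) (7,3) (44/5,3) (14,5) (44/3,13)]
5. Canonical ring: [(7,3) (44/5,3) (14,5) (44/3,13) (7,13)]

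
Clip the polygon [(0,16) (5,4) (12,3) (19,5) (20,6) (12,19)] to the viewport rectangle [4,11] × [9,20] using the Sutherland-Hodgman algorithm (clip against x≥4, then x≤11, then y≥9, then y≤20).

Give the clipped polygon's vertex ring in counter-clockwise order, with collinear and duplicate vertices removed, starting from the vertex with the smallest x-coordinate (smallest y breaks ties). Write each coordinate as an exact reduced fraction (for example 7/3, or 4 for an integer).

Clipped polygon: [(4,9) (11,9) (11,75/4) (4,17)]

1. After x ≥ 4: [(4,17) (4,32/5) (5,4) (12,3) (19,5) (20,6) (12,19)]
2. After x ≤ 11: [(11,75/4) (4,17) (4,32/5) (5,4) (11,22/7)]
3. After y ≥ 9: [(11,9) (11,75/4) (4,17) (4,9)]
4. After y ≤ 20: [(11,9) (11,75/4) (4,17) (4,9)]
5. Canonical ring: [(4,9) (11,9) (11,75/4) (4,17)]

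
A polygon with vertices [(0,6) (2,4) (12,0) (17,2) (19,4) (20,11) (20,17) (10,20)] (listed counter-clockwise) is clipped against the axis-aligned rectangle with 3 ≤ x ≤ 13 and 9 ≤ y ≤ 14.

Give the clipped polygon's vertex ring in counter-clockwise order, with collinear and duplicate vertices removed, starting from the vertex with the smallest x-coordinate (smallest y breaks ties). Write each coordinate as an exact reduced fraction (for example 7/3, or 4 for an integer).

Clipped polygon: [(3,9) (13,9) (13,14) (40/7,14) (3,51/5)]

1. After x ≥ 3: [(3,51/5) (3,18/5) (12,0) (17,2) (19,4) (20,11) (20,17) (10,20)]
2. After x ≤ 13: [(3,51/5) (3,18/5) (12,0) (13,2/5) (13,191/10) (10,20)]
3. After y ≥ 9: [(3,51/5) (3,9) (13,9) (13,191/10) (10,20)]
4. After y ≤ 14: [(40/7,14) (3,51/5) (3,9) (13,9) (13,14)]
5. Canonical ring: [(3,9) (13,9) (13,14) (40/7,14) (3,51/5)]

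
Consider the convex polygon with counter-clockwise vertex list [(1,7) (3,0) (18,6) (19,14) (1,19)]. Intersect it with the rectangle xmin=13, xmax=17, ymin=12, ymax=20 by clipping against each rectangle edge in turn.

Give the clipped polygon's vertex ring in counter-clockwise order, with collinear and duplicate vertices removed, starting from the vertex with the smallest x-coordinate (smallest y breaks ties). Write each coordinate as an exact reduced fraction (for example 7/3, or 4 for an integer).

1. After x ≥ 13: [(13,4) (18,6) (19,14) (13,47/3)]
2. After x ≤ 17: [(13,4) (17,28/5) (17,131/9) (13,47/3)]
3. After y ≥ 12: [(13,12) (17,12) (17,131/9) (13,47/3)]
4. After y ≤ 20: [(13,12) (17,12) (17,131/9) (13,47/3)]
5. Canonical ring: [(13,12) (17,12) (17,131/9) (13,47/3)]

Clipped polygon: [(13,12) (17,12) (17,131/9) (13,47/3)]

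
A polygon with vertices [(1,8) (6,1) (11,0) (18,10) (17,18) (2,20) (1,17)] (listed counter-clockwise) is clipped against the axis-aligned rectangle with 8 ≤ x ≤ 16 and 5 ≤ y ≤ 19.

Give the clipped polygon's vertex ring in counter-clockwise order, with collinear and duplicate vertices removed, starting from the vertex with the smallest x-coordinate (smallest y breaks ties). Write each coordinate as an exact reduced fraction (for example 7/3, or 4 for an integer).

Clipped polygon: [(8,5) (29/2,5) (16,50/7) (16,272/15) (19/2,19) (8,19)]

1. After x ≥ 8: [(8,3/5) (11,0) (18,10) (17,18) (8,96/5)]
2. After x ≤ 16: [(8,3/5) (11,0) (16,50/7) (16,272/15) (8,96/5)]
3. After y ≥ 5: [(8,5) (29/2,5) (16,50/7) (16,272/15) (8,96/5)]
4. After y ≤ 19: [(8,19) (8,5) (29/2,5) (16,50/7) (16,272/15) (19/2,19)]
5. Canonical ring: [(8,5) (29/2,5) (16,50/7) (16,272/15) (19/2,19) (8,19)]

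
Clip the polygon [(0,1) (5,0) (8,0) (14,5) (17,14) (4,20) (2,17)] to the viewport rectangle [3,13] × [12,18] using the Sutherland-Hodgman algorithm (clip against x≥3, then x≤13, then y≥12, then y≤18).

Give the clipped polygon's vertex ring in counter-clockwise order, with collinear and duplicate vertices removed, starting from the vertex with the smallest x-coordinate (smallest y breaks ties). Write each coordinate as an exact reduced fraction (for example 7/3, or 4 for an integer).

Clipped polygon: [(3,12) (13,12) (13,206/13) (25/3,18) (3,18)]

1. After x ≥ 3: [(3,2/5) (5,0) (8,0) (14,5) (17,14) (4,20) (3,37/2)]
2. After x ≤ 13: [(3,2/5) (5,0) (8,0) (13,25/6) (13,206/13) (4,20) (3,37/2)]
3. After y ≥ 12: [(3,12) (13,12) (13,206/13) (4,20) (3,37/2)]
4. After y ≤ 18: [(3,18) (3,12) (13,12) (13,206/13) (25/3,18)]
5. Canonical ring: [(3,12) (13,12) (13,206/13) (25/3,18) (3,18)]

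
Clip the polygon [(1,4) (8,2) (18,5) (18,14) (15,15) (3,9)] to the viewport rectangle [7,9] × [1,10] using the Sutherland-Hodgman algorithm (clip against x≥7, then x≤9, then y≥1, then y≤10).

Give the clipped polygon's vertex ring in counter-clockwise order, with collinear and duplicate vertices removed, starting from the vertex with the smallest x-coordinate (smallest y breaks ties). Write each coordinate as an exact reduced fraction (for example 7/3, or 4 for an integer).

Clipped polygon: [(7,16/7) (8,2) (9,23/10) (9,10) (7,10)]

1. After x ≥ 7: [(7,16/7) (8,2) (18,5) (18,14) (15,15) (7,11)]
2. After x ≤ 9: [(7,16/7) (8,2) (9,23/10) (9,12) (7,11)]
3. After y ≥ 1: [(7,16/7) (8,2) (9,23/10) (9,12) (7,11)]
4. After y ≤ 10: [(7,10) (7,16/7) (8,2) (9,23/10) (9,10)]
5. Canonical ring: [(7,16/7) (8,2) (9,23/10) (9,10) (7,10)]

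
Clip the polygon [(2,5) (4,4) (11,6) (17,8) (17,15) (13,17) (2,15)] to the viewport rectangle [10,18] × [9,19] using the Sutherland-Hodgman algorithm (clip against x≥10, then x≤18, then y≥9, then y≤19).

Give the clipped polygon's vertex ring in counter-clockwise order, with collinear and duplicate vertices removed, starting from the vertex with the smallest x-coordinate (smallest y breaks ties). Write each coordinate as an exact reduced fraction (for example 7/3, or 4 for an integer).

Clipped polygon: [(10,9) (17,9) (17,15) (13,17) (10,181/11)]

1. After x ≥ 10: [(10,40/7) (11,6) (17,8) (17,15) (13,17) (10,181/11)]
2. After x ≤ 18: [(10,40/7) (11,6) (17,8) (17,15) (13,17) (10,181/11)]
3. After y ≥ 9: [(10,9) (17,9) (17,15) (13,17) (10,181/11)]
4. After y ≤ 19: [(10,9) (17,9) (17,15) (13,17) (10,181/11)]
5. Canonical ring: [(10,9) (17,9) (17,15) (13,17) (10,181/11)]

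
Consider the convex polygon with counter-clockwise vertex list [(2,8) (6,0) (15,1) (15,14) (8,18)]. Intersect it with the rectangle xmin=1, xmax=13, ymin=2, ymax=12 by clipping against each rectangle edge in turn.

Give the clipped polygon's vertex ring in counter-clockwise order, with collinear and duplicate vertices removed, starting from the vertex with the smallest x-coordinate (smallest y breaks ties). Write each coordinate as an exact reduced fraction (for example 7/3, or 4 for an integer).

1. After x ≥ 1: [(2,8) (6,0) (15,1) (15,14) (8,18)]
2. After x ≤ 13: [(2,8) (6,0) (13,7/9) (13,106/7) (8,18)]
3. After y ≥ 2: [(2,8) (5,2) (13,2) (13,106/7) (8,18)]
4. After y ≤ 12: [(22/5,12) (2,8) (5,2) (13,2) (13,12)]
5. Canonical ring: [(2,8) (5,2) (13,2) (13,12) (22/5,12)]

Clipped polygon: [(2,8) (5,2) (13,2) (13,12) (22/5,12)]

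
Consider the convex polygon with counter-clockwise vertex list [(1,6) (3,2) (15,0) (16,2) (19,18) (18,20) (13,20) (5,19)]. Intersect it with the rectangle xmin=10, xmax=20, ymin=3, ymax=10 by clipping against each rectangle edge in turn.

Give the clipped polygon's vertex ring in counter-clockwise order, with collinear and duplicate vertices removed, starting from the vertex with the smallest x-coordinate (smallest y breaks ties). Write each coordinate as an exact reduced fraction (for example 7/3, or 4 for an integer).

Clipped polygon: [(10,3) (259/16,3) (35/2,10) (10,10)]

1. After x ≥ 10: [(10,5/6) (15,0) (16,2) (19,18) (18,20) (13,20) (10,157/8)]
2. After x ≤ 20: [(10,5/6) (15,0) (16,2) (19,18) (18,20) (13,20) (10,157/8)]
3. After y ≥ 3: [(10,3) (259/16,3) (19,18) (18,20) (13,20) (10,157/8)]
4. After y ≤ 10: [(10,10) (10,3) (259/16,3) (35/2,10)]
5. Canonical ring: [(10,3) (259/16,3) (35/2,10) (10,10)]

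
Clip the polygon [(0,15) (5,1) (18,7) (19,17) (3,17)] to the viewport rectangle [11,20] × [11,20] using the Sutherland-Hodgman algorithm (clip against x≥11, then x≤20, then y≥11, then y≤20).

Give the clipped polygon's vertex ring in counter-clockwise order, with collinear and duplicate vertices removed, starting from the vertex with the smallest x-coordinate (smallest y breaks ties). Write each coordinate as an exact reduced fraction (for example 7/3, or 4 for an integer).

Clipped polygon: [(11,11) (92/5,11) (19,17) (11,17)]

1. After x ≥ 11: [(11,49/13) (18,7) (19,17) (11,17)]
2. After x ≤ 20: [(11,49/13) (18,7) (19,17) (11,17)]
3. After y ≥ 11: [(11,11) (92/5,11) (19,17) (11,17)]
4. After y ≤ 20: [(11,11) (92/5,11) (19,17) (11,17)]
5. Canonical ring: [(11,11) (92/5,11) (19,17) (11,17)]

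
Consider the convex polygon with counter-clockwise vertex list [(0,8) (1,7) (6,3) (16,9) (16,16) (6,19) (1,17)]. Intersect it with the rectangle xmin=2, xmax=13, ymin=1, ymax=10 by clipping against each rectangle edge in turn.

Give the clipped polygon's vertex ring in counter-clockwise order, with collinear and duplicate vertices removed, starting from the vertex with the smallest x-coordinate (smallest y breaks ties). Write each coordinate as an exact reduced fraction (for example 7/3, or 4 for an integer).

1. After x ≥ 2: [(2,31/5) (6,3) (16,9) (16,16) (6,19) (2,87/5)]
2. After x ≤ 13: [(2,31/5) (6,3) (13,36/5) (13,169/10) (6,19) (2,87/5)]
3. After y ≥ 1: [(2,31/5) (6,3) (13,36/5) (13,169/10) (6,19) (2,87/5)]
4. After y ≤ 10: [(2,10) (2,31/5) (6,3) (13,36/5) (13,10)]
5. Canonical ring: [(2,31/5) (6,3) (13,36/5) (13,10) (2,10)]

Clipped polygon: [(2,31/5) (6,3) (13,36/5) (13,10) (2,10)]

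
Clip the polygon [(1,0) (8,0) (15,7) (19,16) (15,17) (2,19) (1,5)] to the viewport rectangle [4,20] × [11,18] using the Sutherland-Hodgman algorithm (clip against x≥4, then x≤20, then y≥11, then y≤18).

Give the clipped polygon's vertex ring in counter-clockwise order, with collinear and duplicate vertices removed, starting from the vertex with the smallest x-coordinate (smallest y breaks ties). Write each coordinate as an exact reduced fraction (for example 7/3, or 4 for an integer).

1. After x ≥ 4: [(4,0) (8,0) (15,7) (19,16) (15,17) (4,243/13)]
2. After x ≤ 20: [(4,0) (8,0) (15,7) (19,16) (15,17) (4,243/13)]
3. After y ≥ 11: [(4,11) (151/9,11) (19,16) (15,17) (4,243/13)]
4. After y ≤ 18: [(4,18) (4,11) (151/9,11) (19,16) (15,17) (17/2,18)]
5. Canonical ring: [(4,11) (151/9,11) (19,16) (15,17) (17/2,18) (4,18)]

Clipped polygon: [(4,11) (151/9,11) (19,16) (15,17) (17/2,18) (4,18)]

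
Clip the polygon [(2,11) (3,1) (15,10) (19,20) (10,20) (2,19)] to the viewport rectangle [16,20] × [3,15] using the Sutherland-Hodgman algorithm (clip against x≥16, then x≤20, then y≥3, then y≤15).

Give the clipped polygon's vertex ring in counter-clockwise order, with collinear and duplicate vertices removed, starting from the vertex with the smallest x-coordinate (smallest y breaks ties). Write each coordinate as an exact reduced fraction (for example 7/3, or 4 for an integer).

1. After x ≥ 16: [(16,25/2) (19,20) (16,20)]
2. After x ≤ 20: [(16,25/2) (19,20) (16,20)]
3. After y ≥ 3: [(16,25/2) (19,20) (16,20)]
4. After y ≤ 15: [(16,15) (16,25/2) (17,15)]
5. Canonical ring: [(16,25/2) (17,15) (16,15)]

Clipped polygon: [(16,25/2) (17,15) (16,15)]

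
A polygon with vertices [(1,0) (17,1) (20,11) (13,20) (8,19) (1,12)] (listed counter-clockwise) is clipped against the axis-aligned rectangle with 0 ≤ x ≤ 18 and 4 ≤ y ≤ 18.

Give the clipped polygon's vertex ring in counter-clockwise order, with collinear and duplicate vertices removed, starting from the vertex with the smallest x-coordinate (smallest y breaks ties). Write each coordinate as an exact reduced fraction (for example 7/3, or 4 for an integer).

Clipped polygon: [(1,4) (179/10,4) (18,13/3) (18,95/7) (131/9,18) (7,18) (1,12)]

1. After x ≥ 0: [(1,0) (17,1) (20,11) (13,20) (8,19) (1,12)]
2. After x ≤ 18: [(1,0) (17,1) (18,13/3) (18,95/7) (13,20) (8,19) (1,12)]
3. After y ≥ 4: [(1,4) (179/10,4) (18,13/3) (18,95/7) (13,20) (8,19) (1,12)]
4. After y ≤ 18: [(1,4) (179/10,4) (18,13/3) (18,95/7) (131/9,18) (7,18) (1,12)]
5. Canonical ring: [(1,4) (179/10,4) (18,13/3) (18,95/7) (131/9,18) (7,18) (1,12)]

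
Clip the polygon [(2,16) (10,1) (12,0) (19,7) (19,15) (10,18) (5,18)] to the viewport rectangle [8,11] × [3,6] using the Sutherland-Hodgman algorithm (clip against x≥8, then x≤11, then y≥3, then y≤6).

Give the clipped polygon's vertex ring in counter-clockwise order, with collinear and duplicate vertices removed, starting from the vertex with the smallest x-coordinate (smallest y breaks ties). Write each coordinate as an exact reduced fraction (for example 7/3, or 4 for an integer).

Clipped polygon: [(8,19/4) (134/15,3) (11,3) (11,6) (8,6)]

1. After x ≥ 8: [(8,19/4) (10,1) (12,0) (19,7) (19,15) (10,18) (8,18)]
2. After x ≤ 11: [(8,19/4) (10,1) (11,1/2) (11,53/3) (10,18) (8,18)]
3. After y ≥ 3: [(8,19/4) (134/15,3) (11,3) (11,53/3) (10,18) (8,18)]
4. After y ≤ 6: [(8,6) (8,19/4) (134/15,3) (11,3) (11,6)]
5. Canonical ring: [(8,19/4) (134/15,3) (11,3) (11,6) (8,6)]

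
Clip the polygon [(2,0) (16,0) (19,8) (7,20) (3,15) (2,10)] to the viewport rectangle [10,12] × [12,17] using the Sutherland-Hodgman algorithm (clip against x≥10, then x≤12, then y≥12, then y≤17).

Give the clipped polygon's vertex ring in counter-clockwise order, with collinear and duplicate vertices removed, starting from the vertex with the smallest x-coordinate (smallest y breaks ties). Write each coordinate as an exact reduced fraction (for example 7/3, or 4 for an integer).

1. After x ≥ 10: [(10,0) (16,0) (19,8) (10,17)]
2. After x ≤ 12: [(10,0) (12,0) (12,15) (10,17)]
3. After y ≥ 12: [(10,12) (12,12) (12,15) (10,17)]
4. After y ≤ 17: [(10,12) (12,12) (12,15) (10,17)]
5. Canonical ring: [(10,12) (12,12) (12,15) (10,17)]

Clipped polygon: [(10,12) (12,12) (12,15) (10,17)]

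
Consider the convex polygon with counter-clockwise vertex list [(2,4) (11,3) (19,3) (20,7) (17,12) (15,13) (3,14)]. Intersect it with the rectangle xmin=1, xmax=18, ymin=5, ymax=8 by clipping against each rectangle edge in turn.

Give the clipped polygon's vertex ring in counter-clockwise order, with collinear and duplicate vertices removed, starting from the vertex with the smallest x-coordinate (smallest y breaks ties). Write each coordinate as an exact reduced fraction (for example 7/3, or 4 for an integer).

Clipped polygon: [(21/10,5) (18,5) (18,8) (12/5,8)]

1. After x ≥ 1: [(2,4) (11,3) (19,3) (20,7) (17,12) (15,13) (3,14)]
2. After x ≤ 18: [(2,4) (11,3) (18,3) (18,31/3) (17,12) (15,13) (3,14)]
3. After y ≥ 5: [(21/10,5) (18,5) (18,31/3) (17,12) (15,13) (3,14)]
4. After y ≤ 8: [(12/5,8) (21/10,5) (18,5) (18,8)]
5. Canonical ring: [(21/10,5) (18,5) (18,8) (12/5,8)]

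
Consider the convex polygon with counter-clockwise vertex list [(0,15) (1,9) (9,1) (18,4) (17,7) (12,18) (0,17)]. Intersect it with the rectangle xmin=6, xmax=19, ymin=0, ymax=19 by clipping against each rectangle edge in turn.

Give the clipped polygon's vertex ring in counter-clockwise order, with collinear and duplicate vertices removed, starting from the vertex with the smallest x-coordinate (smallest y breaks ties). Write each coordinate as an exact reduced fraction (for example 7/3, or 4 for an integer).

1. After x ≥ 6: [(6,4) (9,1) (18,4) (17,7) (12,18) (6,35/2)]
2. After x ≤ 19: [(6,4) (9,1) (18,4) (17,7) (12,18) (6,35/2)]
3. After y ≥ 0: [(6,4) (9,1) (18,4) (17,7) (12,18) (6,35/2)]
4. After y ≤ 19: [(6,4) (9,1) (18,4) (17,7) (12,18) (6,35/2)]
5. Canonical ring: [(6,4) (9,1) (18,4) (17,7) (12,18) (6,35/2)]

Clipped polygon: [(6,4) (9,1) (18,4) (17,7) (12,18) (6,35/2)]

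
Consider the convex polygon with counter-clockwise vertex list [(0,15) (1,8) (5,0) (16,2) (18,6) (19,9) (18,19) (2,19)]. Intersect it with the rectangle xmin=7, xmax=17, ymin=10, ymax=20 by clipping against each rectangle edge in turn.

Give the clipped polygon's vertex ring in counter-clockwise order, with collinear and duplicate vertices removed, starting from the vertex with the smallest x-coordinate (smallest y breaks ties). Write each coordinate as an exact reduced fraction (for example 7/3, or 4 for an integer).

Clipped polygon: [(7,10) (17,10) (17,19) (7,19)]

1. After x ≥ 7: [(7,4/11) (16,2) (18,6) (19,9) (18,19) (7,19)]
2. After x ≤ 17: [(7,4/11) (16,2) (17,4) (17,19) (7,19)]
3. After y ≥ 10: [(7,10) (17,10) (17,19) (7,19)]
4. After y ≤ 20: [(7,10) (17,10) (17,19) (7,19)]
5. Canonical ring: [(7,10) (17,10) (17,19) (7,19)]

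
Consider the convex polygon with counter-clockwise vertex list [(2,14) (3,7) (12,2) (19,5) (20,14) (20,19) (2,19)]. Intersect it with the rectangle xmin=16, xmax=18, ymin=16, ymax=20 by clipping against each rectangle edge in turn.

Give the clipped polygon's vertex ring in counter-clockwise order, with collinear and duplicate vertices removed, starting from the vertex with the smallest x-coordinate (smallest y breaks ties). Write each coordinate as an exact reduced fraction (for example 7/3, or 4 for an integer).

1. After x ≥ 16: [(16,26/7) (19,5) (20,14) (20,19) (16,19)]
2. After x ≤ 18: [(16,26/7) (18,32/7) (18,19) (16,19)]
3. After y ≥ 16: [(16,16) (18,16) (18,19) (16,19)]
4. After y ≤ 20: [(16,16) (18,16) (18,19) (16,19)]
5. Canonical ring: [(16,16) (18,16) (18,19) (16,19)]

Clipped polygon: [(16,16) (18,16) (18,19) (16,19)]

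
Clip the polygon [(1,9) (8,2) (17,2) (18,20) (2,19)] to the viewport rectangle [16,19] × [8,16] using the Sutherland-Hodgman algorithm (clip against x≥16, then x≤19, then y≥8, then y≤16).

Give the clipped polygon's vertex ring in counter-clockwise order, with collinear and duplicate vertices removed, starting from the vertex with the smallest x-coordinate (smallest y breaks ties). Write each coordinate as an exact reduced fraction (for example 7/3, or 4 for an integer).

1. After x ≥ 16: [(16,2) (17,2) (18,20) (16,159/8)]
2. After x ≤ 19: [(16,2) (17,2) (18,20) (16,159/8)]
3. After y ≥ 8: [(16,8) (52/3,8) (18,20) (16,159/8)]
4. After y ≤ 16: [(16,16) (16,8) (52/3,8) (160/9,16)]
5. Canonical ring: [(16,8) (52/3,8) (160/9,16) (16,16)]

Clipped polygon: [(16,8) (52/3,8) (160/9,16) (16,16)]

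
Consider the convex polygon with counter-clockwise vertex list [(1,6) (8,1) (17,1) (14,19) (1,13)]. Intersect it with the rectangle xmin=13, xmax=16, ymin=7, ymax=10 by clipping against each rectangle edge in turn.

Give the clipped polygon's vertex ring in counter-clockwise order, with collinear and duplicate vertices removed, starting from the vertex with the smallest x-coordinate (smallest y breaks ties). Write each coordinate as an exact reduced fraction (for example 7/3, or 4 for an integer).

Clipped polygon: [(13,7) (16,7) (31/2,10) (13,10)]

1. After x ≥ 13: [(13,1) (17,1) (14,19) (13,241/13)]
2. After x ≤ 16: [(13,1) (16,1) (16,7) (14,19) (13,241/13)]
3. After y ≥ 7: [(13,7) (16,7) (16,7) (14,19) (13,241/13)]
4. After y ≤ 10: [(13,10) (13,7) (16,7) (16,7) (31/2,10)]
5. Canonical ring: [(13,7) (16,7) (31/2,10) (13,10)]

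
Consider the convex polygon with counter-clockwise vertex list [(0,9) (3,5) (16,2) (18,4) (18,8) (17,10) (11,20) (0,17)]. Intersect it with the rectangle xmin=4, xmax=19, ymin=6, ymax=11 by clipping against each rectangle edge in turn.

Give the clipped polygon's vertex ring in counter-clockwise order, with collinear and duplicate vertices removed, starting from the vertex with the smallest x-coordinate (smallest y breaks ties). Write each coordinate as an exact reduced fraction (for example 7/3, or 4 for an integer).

Clipped polygon: [(4,6) (18,6) (18,8) (17,10) (82/5,11) (4,11)]

1. After x ≥ 4: [(4,62/13) (16,2) (18,4) (18,8) (17,10) (11,20) (4,199/11)]
2. After x ≤ 19: [(4,62/13) (16,2) (18,4) (18,8) (17,10) (11,20) (4,199/11)]
3. After y ≥ 6: [(4,6) (18,6) (18,8) (17,10) (11,20) (4,199/11)]
4. After y ≤ 11: [(4,11) (4,6) (18,6) (18,8) (17,10) (82/5,11)]
5. Canonical ring: [(4,6) (18,6) (18,8) (17,10) (82/5,11) (4,11)]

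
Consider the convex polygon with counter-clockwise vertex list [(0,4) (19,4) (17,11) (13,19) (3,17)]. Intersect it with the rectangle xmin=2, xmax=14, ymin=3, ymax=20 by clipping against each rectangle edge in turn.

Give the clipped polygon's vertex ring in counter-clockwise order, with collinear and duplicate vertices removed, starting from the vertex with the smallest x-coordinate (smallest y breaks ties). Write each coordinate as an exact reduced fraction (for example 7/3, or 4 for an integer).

1. After x ≥ 2: [(2,38/3) (2,4) (19,4) (17,11) (13,19) (3,17)]
2. After x ≤ 14: [(2,38/3) (2,4) (14,4) (14,17) (13,19) (3,17)]
3. After y ≥ 3: [(2,38/3) (2,4) (14,4) (14,17) (13,19) (3,17)]
4. After y ≤ 20: [(2,38/3) (2,4) (14,4) (14,17) (13,19) (3,17)]
5. Canonical ring: [(2,4) (14,4) (14,17) (13,19) (3,17) (2,38/3)]

Clipped polygon: [(2,4) (14,4) (14,17) (13,19) (3,17) (2,38/3)]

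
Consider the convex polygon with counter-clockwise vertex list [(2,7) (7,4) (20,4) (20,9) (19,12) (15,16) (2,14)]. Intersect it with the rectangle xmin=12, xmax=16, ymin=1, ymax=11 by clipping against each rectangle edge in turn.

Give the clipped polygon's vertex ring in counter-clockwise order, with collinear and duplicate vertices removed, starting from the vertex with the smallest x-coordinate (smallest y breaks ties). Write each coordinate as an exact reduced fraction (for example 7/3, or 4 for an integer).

Clipped polygon: [(12,4) (16,4) (16,11) (12,11)]

1. After x ≥ 12: [(12,4) (20,4) (20,9) (19,12) (15,16) (12,202/13)]
2. After x ≤ 16: [(12,4) (16,4) (16,15) (15,16) (12,202/13)]
3. After y ≥ 1: [(12,4) (16,4) (16,15) (15,16) (12,202/13)]
4. After y ≤ 11: [(12,11) (12,4) (16,4) (16,11)]
5. Canonical ring: [(12,4) (16,4) (16,11) (12,11)]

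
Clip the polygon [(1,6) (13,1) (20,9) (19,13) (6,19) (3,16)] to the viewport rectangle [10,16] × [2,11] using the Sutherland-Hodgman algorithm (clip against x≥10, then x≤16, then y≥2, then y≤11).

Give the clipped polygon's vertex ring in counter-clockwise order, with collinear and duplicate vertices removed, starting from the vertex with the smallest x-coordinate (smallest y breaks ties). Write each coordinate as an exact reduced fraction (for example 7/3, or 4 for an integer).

1. After x ≥ 10: [(10,9/4) (13,1) (20,9) (19,13) (10,223/13)]
2. After x ≤ 16: [(10,9/4) (13,1) (16,31/7) (16,187/13) (10,223/13)]
3. After y ≥ 2: [(10,9/4) (53/5,2) (111/8,2) (16,31/7) (16,187/13) (10,223/13)]
4. After y ≤ 11: [(10,11) (10,9/4) (53/5,2) (111/8,2) (16,31/7) (16,11)]
5. Canonical ring: [(10,9/4) (53/5,2) (111/8,2) (16,31/7) (16,11) (10,11)]

Clipped polygon: [(10,9/4) (53/5,2) (111/8,2) (16,31/7) (16,11) (10,11)]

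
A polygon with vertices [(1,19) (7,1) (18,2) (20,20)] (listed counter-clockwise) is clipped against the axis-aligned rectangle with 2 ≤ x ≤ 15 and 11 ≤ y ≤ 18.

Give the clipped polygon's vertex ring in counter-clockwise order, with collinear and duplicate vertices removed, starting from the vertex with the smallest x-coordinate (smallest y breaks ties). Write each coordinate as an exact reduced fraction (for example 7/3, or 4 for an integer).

1. After x ≥ 2: [(2,362/19) (2,16) (7,1) (18,2) (20,20)]
2. After x ≤ 15: [(15,375/19) (2,362/19) (2,16) (7,1) (15,19/11)]
3. After y ≥ 11: [(15,11) (15,375/19) (2,362/19) (2,16) (11/3,11)]
4. After y ≤ 18: [(15,11) (15,18) (2,18) (2,16) (11/3,11)]
5. Canonical ring: [(2,16) (11/3,11) (15,11) (15,18) (2,18)]

Clipped polygon: [(2,16) (11/3,11) (15,11) (15,18) (2,18)]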